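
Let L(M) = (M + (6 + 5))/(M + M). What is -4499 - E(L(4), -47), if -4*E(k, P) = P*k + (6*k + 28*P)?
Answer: -155111/32 ≈ -4847.2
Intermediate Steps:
L(M) = (11 + M)/(2*M) (L(M) = (M + 11)/((2*M)) = (11 + M)*(1/(2*M)) = (11 + M)/(2*M))
E(k, P) = -7*P - 3*k/2 - P*k/4 (E(k, P) = -(P*k + (6*k + 28*P))/4 = -(6*k + 28*P + P*k)/4 = -7*P - 3*k/2 - P*k/4)
-4499 - E(L(4), -47) = -4499 - (-7*(-47) - 3*(11 + 4)/(4*4) - ¼*(-47)*(½)*(11 + 4)/4) = -4499 - (329 - 3*15/(4*4) - ¼*(-47)*(½)*(¼)*15) = -4499 - (329 - 3/2*15/8 - ¼*(-47)*15/8) = -4499 - (329 - 45/16 + 705/32) = -4499 - 1*11143/32 = -4499 - 11143/32 = -155111/32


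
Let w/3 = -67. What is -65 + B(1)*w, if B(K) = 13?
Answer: -2678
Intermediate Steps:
w = -201 (w = 3*(-67) = -201)
-65 + B(1)*w = -65 + 13*(-201) = -65 - 2613 = -2678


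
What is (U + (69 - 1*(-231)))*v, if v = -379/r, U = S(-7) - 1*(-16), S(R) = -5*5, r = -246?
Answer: 36763/82 ≈ 448.33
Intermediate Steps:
S(R) = -25
U = -9 (U = -25 - 1*(-16) = -25 + 16 = -9)
v = 379/246 (v = -379/(-246) = -379*(-1/246) = 379/246 ≈ 1.5406)
(U + (69 - 1*(-231)))*v = (-9 + (69 - 1*(-231)))*(379/246) = (-9 + (69 + 231))*(379/246) = (-9 + 300)*(379/246) = 291*(379/246) = 36763/82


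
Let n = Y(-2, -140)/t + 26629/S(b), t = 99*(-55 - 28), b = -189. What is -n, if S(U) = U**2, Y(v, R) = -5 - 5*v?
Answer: -24292432/32613273 ≈ -0.74486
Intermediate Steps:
t = -8217 (t = 99*(-83) = -8217)
n = 24292432/32613273 (n = (-5 - 5*(-2))/(-8217) + 26629/((-189)**2) = (-5 + 10)*(-1/8217) + 26629/35721 = 5*(-1/8217) + 26629*(1/35721) = -5/8217 + 26629/35721 = 24292432/32613273 ≈ 0.74486)
-n = -1*24292432/32613273 = -24292432/32613273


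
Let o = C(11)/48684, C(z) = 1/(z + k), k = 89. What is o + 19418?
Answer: 94534591201/4868400 ≈ 19418.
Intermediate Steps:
C(z) = 1/(89 + z) (C(z) = 1/(z + 89) = 1/(89 + z))
o = 1/4868400 (o = 1/((89 + 11)*48684) = (1/48684)/100 = (1/100)*(1/48684) = 1/4868400 ≈ 2.0541e-7)
o + 19418 = 1/4868400 + 19418 = 94534591201/4868400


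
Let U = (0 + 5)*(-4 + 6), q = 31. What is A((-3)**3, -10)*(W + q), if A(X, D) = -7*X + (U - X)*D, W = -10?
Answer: -3801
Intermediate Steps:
U = 10 (U = 5*2 = 10)
A(X, D) = -7*X + D*(10 - X) (A(X, D) = -7*X + (10 - X)*D = -7*X + D*(10 - X))
A((-3)**3, -10)*(W + q) = (-7*(-3)**3 + 10*(-10) - 1*(-10)*(-3)**3)*(-10 + 31) = (-7*(-27) - 100 - 1*(-10)*(-27))*21 = (189 - 100 - 270)*21 = -181*21 = -3801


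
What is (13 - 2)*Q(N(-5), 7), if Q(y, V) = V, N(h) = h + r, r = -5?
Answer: 77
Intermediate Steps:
N(h) = -5 + h (N(h) = h - 5 = -5 + h)
(13 - 2)*Q(N(-5), 7) = (13 - 2)*7 = 11*7 = 77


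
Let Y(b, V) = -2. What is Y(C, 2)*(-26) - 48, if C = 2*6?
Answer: 4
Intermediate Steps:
C = 12
Y(C, 2)*(-26) - 48 = -2*(-26) - 48 = 52 - 48 = 4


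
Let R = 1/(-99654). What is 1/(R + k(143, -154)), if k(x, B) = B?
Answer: -99654/15346717 ≈ -0.0064935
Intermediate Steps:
R = -1/99654 ≈ -1.0035e-5
1/(R + k(143, -154)) = 1/(-1/99654 - 154) = 1/(-15346717/99654) = -99654/15346717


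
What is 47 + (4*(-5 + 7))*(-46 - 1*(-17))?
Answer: -185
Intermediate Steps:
47 + (4*(-5 + 7))*(-46 - 1*(-17)) = 47 + (4*2)*(-46 + 17) = 47 + 8*(-29) = 47 - 232 = -185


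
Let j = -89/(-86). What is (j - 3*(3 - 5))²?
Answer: 366025/7396 ≈ 49.490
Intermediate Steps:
j = 89/86 (j = -89*(-1/86) = 89/86 ≈ 1.0349)
(j - 3*(3 - 5))² = (89/86 - 3*(3 - 5))² = (89/86 - 3*(-2))² = (89/86 + 6)² = (605/86)² = 366025/7396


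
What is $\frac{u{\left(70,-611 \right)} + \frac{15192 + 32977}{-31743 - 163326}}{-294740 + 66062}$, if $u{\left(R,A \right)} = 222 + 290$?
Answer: $- \frac{99827159}{44607988782} \approx -0.0022379$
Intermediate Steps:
$u{\left(R,A \right)} = 512$
$\frac{u{\left(70,-611 \right)} + \frac{15192 + 32977}{-31743 - 163326}}{-294740 + 66062} = \frac{512 + \frac{15192 + 32977}{-31743 - 163326}}{-294740 + 66062} = \frac{512 + \frac{48169}{-195069}}{-228678} = \left(512 + 48169 \left(- \frac{1}{195069}\right)\right) \left(- \frac{1}{228678}\right) = \left(512 - \frac{48169}{195069}\right) \left(- \frac{1}{228678}\right) = \frac{99827159}{195069} \left(- \frac{1}{228678}\right) = - \frac{99827159}{44607988782}$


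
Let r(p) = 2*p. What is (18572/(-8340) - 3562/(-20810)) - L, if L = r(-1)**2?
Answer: -26274946/4338885 ≈ -6.0557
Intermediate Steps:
L = 4 (L = (2*(-1))**2 = (-2)**2 = 4)
(18572/(-8340) - 3562/(-20810)) - L = (18572/(-8340) - 3562/(-20810)) - 1*4 = (18572*(-1/8340) - 3562*(-1/20810)) - 4 = (-4643/2085 + 1781/10405) - 4 = -8919406/4338885 - 4 = -26274946/4338885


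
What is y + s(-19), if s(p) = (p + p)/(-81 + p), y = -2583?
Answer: -129131/50 ≈ -2582.6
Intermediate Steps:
s(p) = 2*p/(-81 + p) (s(p) = (2*p)/(-81 + p) = 2*p/(-81 + p))
y + s(-19) = -2583 + 2*(-19)/(-81 - 19) = -2583 + 2*(-19)/(-100) = -2583 + 2*(-19)*(-1/100) = -2583 + 19/50 = -129131/50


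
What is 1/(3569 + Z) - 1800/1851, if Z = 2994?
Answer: -3937183/4049371 ≈ -0.97229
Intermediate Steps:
1/(3569 + Z) - 1800/1851 = 1/(3569 + 2994) - 1800/1851 = 1/6563 - 1800*1/1851 = 1/6563 - 600/617 = -3937183/4049371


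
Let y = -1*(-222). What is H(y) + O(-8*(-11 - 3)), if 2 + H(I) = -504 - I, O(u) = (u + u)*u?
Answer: 24360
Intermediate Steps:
O(u) = 2*u**2 (O(u) = (2*u)*u = 2*u**2)
y = 222
H(I) = -506 - I (H(I) = -2 + (-504 - I) = -506 - I)
H(y) + O(-8*(-11 - 3)) = (-506 - 1*222) + 2*(-8*(-11 - 3))**2 = (-506 - 222) + 2*(-8*(-14))**2 = -728 + 2*112**2 = -728 + 2*12544 = -728 + 25088 = 24360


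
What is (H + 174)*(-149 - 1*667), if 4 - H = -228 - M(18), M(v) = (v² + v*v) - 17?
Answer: -846192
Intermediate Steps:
M(v) = -17 + 2*v² (M(v) = (v² + v²) - 17 = 2*v² - 17 = -17 + 2*v²)
H = 863 (H = 4 - (-228 - (-17 + 2*18²)) = 4 - (-228 - (-17 + 2*324)) = 4 - (-228 - (-17 + 648)) = 4 - (-228 - 1*631) = 4 - (-228 - 631) = 4 - 1*(-859) = 4 + 859 = 863)
(H + 174)*(-149 - 1*667) = (863 + 174)*(-149 - 1*667) = 1037*(-149 - 667) = 1037*(-816) = -846192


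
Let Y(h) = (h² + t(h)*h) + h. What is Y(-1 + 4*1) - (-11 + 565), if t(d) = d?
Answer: -533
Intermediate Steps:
Y(h) = h + 2*h² (Y(h) = (h² + h*h) + h = (h² + h²) + h = 2*h² + h = h + 2*h²)
Y(-1 + 4*1) - (-11 + 565) = (-1 + 4*1)*(1 + 2*(-1 + 4*1)) - (-11 + 565) = (-1 + 4)*(1 + 2*(-1 + 4)) - 1*554 = 3*(1 + 2*3) - 554 = 3*(1 + 6) - 554 = 3*7 - 554 = 21 - 554 = -533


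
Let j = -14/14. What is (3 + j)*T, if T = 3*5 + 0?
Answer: 30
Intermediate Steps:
T = 15 (T = 15 + 0 = 15)
j = -1 (j = -14*1/14 = -1)
(3 + j)*T = (3 - 1)*15 = 2*15 = 30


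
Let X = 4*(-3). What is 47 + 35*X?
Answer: -373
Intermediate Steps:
X = -12
47 + 35*X = 47 + 35*(-12) = 47 - 420 = -373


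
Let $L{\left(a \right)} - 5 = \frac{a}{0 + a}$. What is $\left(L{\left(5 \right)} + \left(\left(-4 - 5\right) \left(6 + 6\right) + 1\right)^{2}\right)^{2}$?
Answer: $131217025$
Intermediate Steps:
$L{\left(a \right)} = 6$ ($L{\left(a \right)} = 5 + \frac{a}{0 + a} = 5 + \frac{a}{a} = 5 + 1 = 6$)
$\left(L{\left(5 \right)} + \left(\left(-4 - 5\right) \left(6 + 6\right) + 1\right)^{2}\right)^{2} = \left(6 + \left(\left(-4 - 5\right) \left(6 + 6\right) + 1\right)^{2}\right)^{2} = \left(6 + \left(\left(-9\right) 12 + 1\right)^{2}\right)^{2} = \left(6 + \left(-108 + 1\right)^{2}\right)^{2} = \left(6 + \left(-107\right)^{2}\right)^{2} = \left(6 + 11449\right)^{2} = 11455^{2} = 131217025$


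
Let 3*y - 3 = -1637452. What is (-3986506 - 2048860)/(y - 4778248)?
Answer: 18106098/15972193 ≈ 1.1336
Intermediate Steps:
y = -1637449/3 (y = 1 + (1/3)*(-1637452) = 1 - 1637452/3 = -1637449/3 ≈ -5.4582e+5)
(-3986506 - 2048860)/(y - 4778248) = (-3986506 - 2048860)/(-1637449/3 - 4778248) = -6035366/(-15972193/3) = -6035366*(-3/15972193) = 18106098/15972193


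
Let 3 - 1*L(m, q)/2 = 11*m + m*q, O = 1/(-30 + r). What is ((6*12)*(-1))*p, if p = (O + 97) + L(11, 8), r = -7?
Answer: 839232/37 ≈ 22682.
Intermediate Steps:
O = -1/37 (O = 1/(-30 - 7) = 1/(-37) = -1/37 ≈ -0.027027)
L(m, q) = 6 - 22*m - 2*m*q (L(m, q) = 6 - 2*(11*m + m*q) = 6 + (-22*m - 2*m*q) = 6 - 22*m - 2*m*q)
p = -11656/37 (p = (-1/37 + 97) + (6 - 22*11 - 2*11*8) = 3588/37 + (6 - 242 - 176) = 3588/37 - 412 = -11656/37 ≈ -315.03)
((6*12)*(-1))*p = ((6*12)*(-1))*(-11656/37) = (72*(-1))*(-11656/37) = -72*(-11656/37) = 839232/37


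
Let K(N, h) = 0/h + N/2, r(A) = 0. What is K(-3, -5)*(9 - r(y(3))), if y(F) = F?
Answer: -27/2 ≈ -13.500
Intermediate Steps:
K(N, h) = N/2 (K(N, h) = 0 + N*(1/2) = 0 + N/2 = N/2)
K(-3, -5)*(9 - r(y(3))) = ((1/2)*(-3))*(9 - 1*0) = -3*(9 + 0)/2 = -3/2*9 = -27/2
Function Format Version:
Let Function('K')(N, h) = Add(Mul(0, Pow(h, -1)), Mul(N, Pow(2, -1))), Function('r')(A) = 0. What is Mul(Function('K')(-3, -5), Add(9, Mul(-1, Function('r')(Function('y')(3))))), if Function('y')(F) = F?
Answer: Rational(-27, 2) ≈ -13.500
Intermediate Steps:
Function('K')(N, h) = Mul(Rational(1, 2), N) (Function('K')(N, h) = Add(0, Mul(N, Rational(1, 2))) = Add(0, Mul(Rational(1, 2), N)) = Mul(Rational(1, 2), N))
Mul(Function('K')(-3, -5), Add(9, Mul(-1, Function('r')(Function('y')(3))))) = Mul(Mul(Rational(1, 2), -3), Add(9, Mul(-1, 0))) = Mul(Rational(-3, 2), Add(9, 0)) = Mul(Rational(-3, 2), 9) = Rational(-27, 2)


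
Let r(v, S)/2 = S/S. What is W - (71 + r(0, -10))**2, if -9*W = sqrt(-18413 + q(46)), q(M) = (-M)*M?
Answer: -5329 - I*sqrt(2281)/3 ≈ -5329.0 - 15.92*I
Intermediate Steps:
q(M) = -M**2
r(v, S) = 2 (r(v, S) = 2*(S/S) = 2*1 = 2)
W = -I*sqrt(2281)/3 (W = -sqrt(-18413 - 1*46**2)/9 = -sqrt(-18413 - 1*2116)/9 = -sqrt(-18413 - 2116)/9 = -I*sqrt(2281)/3 ≈ -15.92*I)
W - (71 + r(0, -10))**2 = -I*sqrt(2281)/3 - (71 + 2)**2 = -I*sqrt(2281)/3 - 1*73**2 = -I*sqrt(2281)/3 - 1*5329 = -I*sqrt(2281)/3 - 5329 = -5329 - I*sqrt(2281)/3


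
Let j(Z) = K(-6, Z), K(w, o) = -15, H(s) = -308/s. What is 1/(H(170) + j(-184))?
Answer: -85/1429 ≈ -0.059482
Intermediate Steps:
j(Z) = -15
1/(H(170) + j(-184)) = 1/(-308/170 - 15) = 1/(-308*1/170 - 15) = 1/(-154/85 - 15) = 1/(-1429/85) = -85/1429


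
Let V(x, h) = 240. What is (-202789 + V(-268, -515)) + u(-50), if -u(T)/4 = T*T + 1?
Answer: -212553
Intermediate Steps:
u(T) = -4 - 4*T² (u(T) = -4*(T*T + 1) = -4*(T² + 1) = -4*(1 + T²) = -4 - 4*T²)
(-202789 + V(-268, -515)) + u(-50) = (-202789 + 240) + (-4 - 4*(-50)²) = -202549 + (-4 - 4*2500) = -202549 + (-4 - 10000) = -202549 - 10004 = -212553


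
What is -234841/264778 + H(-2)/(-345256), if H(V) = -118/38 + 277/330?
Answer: -254184747717437/286589765581680 ≈ -0.88693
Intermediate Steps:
H(V) = -14207/6270 (H(V) = -118*1/38 + 277*(1/330) = -59/19 + 277/330 = -14207/6270)
-234841/264778 + H(-2)/(-345256) = -234841/264778 - 14207/6270/(-345256) = -234841*1/264778 - 14207/6270*(-1/345256) = -234841/264778 + 14207/2164755120 = -254184747717437/286589765581680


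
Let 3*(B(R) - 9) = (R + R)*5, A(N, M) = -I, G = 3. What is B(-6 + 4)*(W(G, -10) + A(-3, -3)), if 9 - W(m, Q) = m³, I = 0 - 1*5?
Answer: -91/3 ≈ -30.333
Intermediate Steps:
I = -5 (I = 0 - 5 = -5)
A(N, M) = 5 (A(N, M) = -1*(-5) = 5)
W(m, Q) = 9 - m³
B(R) = 9 + 10*R/3 (B(R) = 9 + ((R + R)*5)/3 = 9 + ((2*R)*5)/3 = 9 + (10*R)/3 = 9 + 10*R/3)
B(-6 + 4)*(W(G, -10) + A(-3, -3)) = (9 + 10*(-6 + 4)/3)*((9 - 1*3³) + 5) = (9 + (10/3)*(-2))*((9 - 1*27) + 5) = (9 - 20/3)*((9 - 27) + 5) = 7*(-18 + 5)/3 = (7/3)*(-13) = -91/3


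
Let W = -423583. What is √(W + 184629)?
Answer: I*√238954 ≈ 488.83*I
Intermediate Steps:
√(W + 184629) = √(-423583 + 184629) = √(-238954) = I*√238954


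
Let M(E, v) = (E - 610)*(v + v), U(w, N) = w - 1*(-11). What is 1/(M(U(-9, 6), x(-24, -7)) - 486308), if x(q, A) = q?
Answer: -1/457124 ≈ -2.1876e-6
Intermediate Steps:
U(w, N) = 11 + w (U(w, N) = w + 11 = 11 + w)
M(E, v) = 2*v*(-610 + E) (M(E, v) = (-610 + E)*(2*v) = 2*v*(-610 + E))
1/(M(U(-9, 6), x(-24, -7)) - 486308) = 1/(2*(-24)*(-610 + (11 - 9)) - 486308) = 1/(2*(-24)*(-610 + 2) - 486308) = 1/(2*(-24)*(-608) - 486308) = 1/(29184 - 486308) = 1/(-457124) = -1/457124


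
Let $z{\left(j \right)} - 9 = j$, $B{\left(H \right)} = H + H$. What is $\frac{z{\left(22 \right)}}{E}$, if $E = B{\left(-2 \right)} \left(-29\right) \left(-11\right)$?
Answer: $- \frac{31}{1276} \approx -0.024295$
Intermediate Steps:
$B{\left(H \right)} = 2 H$
$z{\left(j \right)} = 9 + j$
$E = -1276$ ($E = 2 \left(-2\right) \left(-29\right) \left(-11\right) = \left(-4\right) \left(-29\right) \left(-11\right) = 116 \left(-11\right) = -1276$)
$\frac{z{\left(22 \right)}}{E} = \frac{9 + 22}{-1276} = 31 \left(- \frac{1}{1276}\right) = - \frac{31}{1276}$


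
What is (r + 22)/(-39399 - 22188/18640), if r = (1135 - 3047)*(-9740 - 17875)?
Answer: -246047543320/183604887 ≈ -1340.1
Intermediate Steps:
r = 52799880 (r = -1912*(-27615) = 52799880)
(r + 22)/(-39399 - 22188/18640) = (52799880 + 22)/(-39399 - 22188/18640) = 52799902/(-39399 - 22188*1/18640) = 52799902/(-39399 - 5547/4660) = 52799902/(-183604887/4660) = 52799902*(-4660/183604887) = -246047543320/183604887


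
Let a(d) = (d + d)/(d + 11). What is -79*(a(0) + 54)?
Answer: -4266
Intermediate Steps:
a(d) = 2*d/(11 + d) (a(d) = (2*d)/(11 + d) = 2*d/(11 + d))
-79*(a(0) + 54) = -79*(2*0/(11 + 0) + 54) = -79*(2*0/11 + 54) = -79*(2*0*(1/11) + 54) = -79*(0 + 54) = -79*54 = -4266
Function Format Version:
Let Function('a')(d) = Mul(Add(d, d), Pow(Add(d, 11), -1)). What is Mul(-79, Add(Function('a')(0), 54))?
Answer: -4266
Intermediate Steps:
Function('a')(d) = Mul(2, d, Pow(Add(11, d), -1)) (Function('a')(d) = Mul(Mul(2, d), Pow(Add(11, d), -1)) = Mul(2, d, Pow(Add(11, d), -1)))
Mul(-79, Add(Function('a')(0), 54)) = Mul(-79, Add(Mul(2, 0, Pow(Add(11, 0), -1)), 54)) = Mul(-79, Add(Mul(2, 0, Pow(11, -1)), 54)) = Mul(-79, Add(Mul(2, 0, Rational(1, 11)), 54)) = Mul(-79, Add(0, 54)) = Mul(-79, 54) = -4266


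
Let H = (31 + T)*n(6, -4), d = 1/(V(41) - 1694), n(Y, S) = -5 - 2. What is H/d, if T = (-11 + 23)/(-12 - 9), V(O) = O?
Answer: 352089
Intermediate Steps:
n(Y, S) = -7
T = -4/7 (T = 12/(-21) = 12*(-1/21) = -4/7 ≈ -0.57143)
d = -1/1653 (d = 1/(41 - 1694) = 1/(-1653) = -1/1653 ≈ -0.00060496)
H = -213 (H = (31 - 4/7)*(-7) = (213/7)*(-7) = -213)
H/d = -213/(-1/1653) = -213*(-1653) = 352089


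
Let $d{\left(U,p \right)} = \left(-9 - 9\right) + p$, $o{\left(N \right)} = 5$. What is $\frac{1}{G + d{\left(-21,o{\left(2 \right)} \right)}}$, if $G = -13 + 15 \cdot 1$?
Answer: $- \frac{1}{11} \approx -0.090909$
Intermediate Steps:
$G = 2$ ($G = -13 + 15 = 2$)
$d{\left(U,p \right)} = -18 + p$
$\frac{1}{G + d{\left(-21,o{\left(2 \right)} \right)}} = \frac{1}{2 + \left(-18 + 5\right)} = \frac{1}{2 - 13} = \frac{1}{-11} = - \frac{1}{11}$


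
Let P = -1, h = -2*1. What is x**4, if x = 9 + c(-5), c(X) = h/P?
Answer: 14641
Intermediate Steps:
h = -2
c(X) = 2 (c(X) = -2/(-1) = -2*(-1) = 2)
x = 11 (x = 9 + 2 = 11)
x**4 = 11**4 = 14641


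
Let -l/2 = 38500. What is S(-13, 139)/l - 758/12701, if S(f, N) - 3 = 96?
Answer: -5420309/88907000 ≈ -0.060966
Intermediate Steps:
l = -77000 (l = -2*38500 = -77000)
S(f, N) = 99 (S(f, N) = 3 + 96 = 99)
S(-13, 139)/l - 758/12701 = 99/(-77000) - 758/12701 = 99*(-1/77000) - 758*1/12701 = -9/7000 - 758/12701 = -5420309/88907000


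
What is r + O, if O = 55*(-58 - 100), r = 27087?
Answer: 18397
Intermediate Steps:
O = -8690 (O = 55*(-158) = -8690)
r + O = 27087 - 8690 = 18397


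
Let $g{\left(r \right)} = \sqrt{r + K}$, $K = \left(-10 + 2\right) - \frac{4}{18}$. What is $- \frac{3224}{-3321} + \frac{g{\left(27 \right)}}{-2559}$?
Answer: $\frac{2745275}{2832813} \approx 0.9691$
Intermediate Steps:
$K = - \frac{74}{9}$ ($K = -8 - \frac{2}{9} = - \frac{74}{9} \approx -8.2222$)
$g{\left(r \right)} = \sqrt{- \frac{74}{9} + r}$ ($g{\left(r \right)} = \sqrt{r - \frac{74}{9}} = \sqrt{- \frac{74}{9} + r}$)
$- \frac{3224}{-3321} + \frac{g{\left(27 \right)}}{-2559} = - \frac{3224}{-3321} + \frac{\frac{1}{3} \sqrt{-74 + 9 \cdot 27}}{-2559} = \left(-3224\right) \left(- \frac{1}{3321}\right) + \frac{\sqrt{-74 + 243}}{3} \left(- \frac{1}{2559}\right) = \frac{3224}{3321} + \frac{\sqrt{169}}{3} \left(- \frac{1}{2559}\right) = \frac{3224}{3321} + \frac{1}{3} \cdot 13 \left(- \frac{1}{2559}\right) = \frac{3224}{3321} + \frac{13}{3} \left(- \frac{1}{2559}\right) = \frac{3224}{3321} - \frac{13}{7677} = \frac{2745275}{2832813}$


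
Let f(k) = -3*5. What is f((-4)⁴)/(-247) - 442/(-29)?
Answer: 109609/7163 ≈ 15.302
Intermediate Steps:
f(k) = -15
f((-4)⁴)/(-247) - 442/(-29) = -15/(-247) - 442/(-29) = -15*(-1/247) - 442*(-1/29) = 15/247 + 442/29 = 109609/7163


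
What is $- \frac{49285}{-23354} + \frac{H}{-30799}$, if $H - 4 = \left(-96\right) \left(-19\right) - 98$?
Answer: $\frac{1477526295}{719279846} \approx 2.0542$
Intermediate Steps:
$H = 1730$ ($H = 4 - -1726 = 4 + \left(1824 - 98\right) = 4 + 1726 = 1730$)
$- \frac{49285}{-23354} + \frac{H}{-30799} = - \frac{49285}{-23354} + \frac{1730}{-30799} = \left(-49285\right) \left(- \frac{1}{23354}\right) + 1730 \left(- \frac{1}{30799}\right) = \frac{49285}{23354} - \frac{1730}{30799} = \frac{1477526295}{719279846}$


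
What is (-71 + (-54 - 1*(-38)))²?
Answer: 7569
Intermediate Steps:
(-71 + (-54 - 1*(-38)))² = (-71 + (-54 + 38))² = (-71 - 16)² = (-87)² = 7569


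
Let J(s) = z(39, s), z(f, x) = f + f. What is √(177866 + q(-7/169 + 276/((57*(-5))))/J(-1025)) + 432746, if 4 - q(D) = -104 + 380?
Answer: 432746 + √270528882/39 ≈ 4.3317e+5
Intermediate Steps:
z(f, x) = 2*f
J(s) = 78 (J(s) = 2*39 = 78)
q(D) = -272 (q(D) = 4 - (-104 + 380) = 4 - 1*276 = 4 - 276 = -272)
√(177866 + q(-7/169 + 276/((57*(-5))))/J(-1025)) + 432746 = √(177866 - 272/78) + 432746 = √(177866 - 272*1/78) + 432746 = √(177866 - 136/39) + 432746 = √(6936638/39) + 432746 = √270528882/39 + 432746 = 432746 + √270528882/39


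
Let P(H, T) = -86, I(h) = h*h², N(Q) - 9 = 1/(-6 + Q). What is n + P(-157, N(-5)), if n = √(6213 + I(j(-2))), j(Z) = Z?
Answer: -86 + √6205 ≈ -7.2282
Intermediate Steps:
N(Q) = 9 + 1/(-6 + Q)
I(h) = h³
n = √6205 (n = √(6213 + (-2)³) = √(6213 - 8) = √6205 ≈ 78.772)
n + P(-157, N(-5)) = √6205 - 86 = -86 + √6205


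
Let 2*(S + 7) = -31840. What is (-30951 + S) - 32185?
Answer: -79063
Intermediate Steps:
S = -15927 (S = -7 + (1/2)*(-31840) = -7 - 15920 = -15927)
(-30951 + S) - 32185 = (-30951 - 15927) - 32185 = -46878 - 32185 = -79063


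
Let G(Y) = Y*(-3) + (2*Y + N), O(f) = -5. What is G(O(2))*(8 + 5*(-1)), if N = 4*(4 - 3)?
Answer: 27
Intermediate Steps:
N = 4 (N = 4*1 = 4)
G(Y) = 4 - Y (G(Y) = Y*(-3) + (2*Y + 4) = -3*Y + (4 + 2*Y) = 4 - Y)
G(O(2))*(8 + 5*(-1)) = (4 - 1*(-5))*(8 + 5*(-1)) = (4 + 5)*(8 - 5) = 9*3 = 27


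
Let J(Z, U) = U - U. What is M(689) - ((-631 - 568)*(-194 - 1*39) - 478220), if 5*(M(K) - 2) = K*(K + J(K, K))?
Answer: 1468996/5 ≈ 2.9380e+5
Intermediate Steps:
J(Z, U) = 0
M(K) = 2 + K²/5 (M(K) = 2 + (K*(K + 0))/5 = 2 + (K*K)/5 = 2 + K²/5)
M(689) - ((-631 - 568)*(-194 - 1*39) - 478220) = (2 + (⅕)*689²) - ((-631 - 568)*(-194 - 1*39) - 478220) = (2 + (⅕)*474721) - (-1199*(-194 - 39) - 478220) = (2 + 474721/5) - (-1199*(-233) - 478220) = 474731/5 - (279367 - 478220) = 474731/5 - 1*(-198853) = 474731/5 + 198853 = 1468996/5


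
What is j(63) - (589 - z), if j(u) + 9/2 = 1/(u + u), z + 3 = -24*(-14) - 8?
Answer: -16915/63 ≈ -268.49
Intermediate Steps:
z = 325 (z = -3 + (-24*(-14) - 8) = -3 + (336 - 8) = -3 + 328 = 325)
j(u) = -9/2 + 1/(2*u) (j(u) = -9/2 + 1/(u + u) = -9/2 + 1/(2*u))
j(63) - (589 - z) = (½)*(1 - 9*63)/63 - (589 - 1*325) = (½)*(1/63)*(1 - 567) - (589 - 325) = (½)*(1/63)*(-566) - 1*264 = -283/63 - 264 = -16915/63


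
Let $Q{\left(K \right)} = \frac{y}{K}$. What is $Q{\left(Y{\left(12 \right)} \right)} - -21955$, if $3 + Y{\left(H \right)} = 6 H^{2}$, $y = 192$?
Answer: $\frac{6301149}{287} \approx 21955.0$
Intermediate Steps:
$Y{\left(H \right)} = -3 + 6 H^{2}$
$Q{\left(K \right)} = \frac{192}{K}$
$Q{\left(Y{\left(12 \right)} \right)} - -21955 = \frac{192}{-3 + 6 \cdot 12^{2}} - -21955 = \frac{192}{-3 + 6 \cdot 144} + 21955 = \frac{192}{-3 + 864} + 21955 = \frac{192}{861} + 21955 = 192 \cdot \frac{1}{861} + 21955 = \frac{64}{287} + 21955 = \frac{6301149}{287}$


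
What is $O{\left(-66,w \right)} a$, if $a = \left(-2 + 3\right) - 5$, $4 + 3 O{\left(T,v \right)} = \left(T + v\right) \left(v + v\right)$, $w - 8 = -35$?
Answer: $- \frac{20072}{3} \approx -6690.7$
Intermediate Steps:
$w = -27$ ($w = 8 - 35 = -27$)
$O{\left(T,v \right)} = - \frac{4}{3} + \frac{2 v \left(T + v\right)}{3}$ ($O{\left(T,v \right)} = - \frac{4}{3} + \frac{\left(T + v\right) \left(v + v\right)}{3} = - \frac{4}{3} + \frac{\left(T + v\right) 2 v}{3} = - \frac{4}{3} + \frac{2 v \left(T + v\right)}{3}$)
$a = -4$ ($a = 1 - 5 = -4$)
$O{\left(-66,w \right)} a = \left(- \frac{4}{3} + \frac{2 \left(-27\right)^{2}}{3} + \frac{2}{3} \left(-66\right) \left(-27\right)\right) \left(-4\right) = \left(- \frac{4}{3} + \frac{2}{3} \cdot 729 + 1188\right) \left(-4\right) = \left(- \frac{4}{3} + 486 + 1188\right) \left(-4\right) = \frac{5018}{3} \left(-4\right) = - \frac{20072}{3}$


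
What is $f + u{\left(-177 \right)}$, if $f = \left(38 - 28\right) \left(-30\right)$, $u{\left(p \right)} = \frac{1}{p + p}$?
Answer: $- \frac{106201}{354} \approx -300.0$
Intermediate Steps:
$u{\left(p \right)} = \frac{1}{2 p}$
$f = -300$ ($f = 10 \left(-30\right) = -300$)
$f + u{\left(-177 \right)} = -300 + \frac{1}{2 \left(-177\right)} = -300 + \frac{1}{2} \left(- \frac{1}{177}\right) = -300 - \frac{1}{354} = - \frac{106201}{354}$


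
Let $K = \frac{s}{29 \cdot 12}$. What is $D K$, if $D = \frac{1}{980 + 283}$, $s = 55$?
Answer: $\frac{55}{439524} \approx 0.00012514$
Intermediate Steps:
$D = \frac{1}{1263} \approx 0.00079177$
$K = \frac{55}{348}$ ($K = \frac{55}{29 \cdot 12} = \frac{55}{348} \approx 0.15805$)
$D K = \frac{1}{1263} \cdot \frac{55}{348} = \frac{55}{439524}$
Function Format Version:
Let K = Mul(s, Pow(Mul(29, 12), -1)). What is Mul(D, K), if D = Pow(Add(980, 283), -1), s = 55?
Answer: Rational(55, 439524) ≈ 0.00012514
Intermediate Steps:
D = Rational(1, 1263) (D = Pow(1263, -1) = Rational(1, 1263) ≈ 0.00079177)
K = Rational(55, 348) (K = Mul(55, Pow(Mul(29, 12), -1)) = Mul(55, Pow(348, -1)) = Mul(55, Rational(1, 348)) = Rational(55, 348) ≈ 0.15805)
Mul(D, K) = Mul(Rational(1, 1263), Rational(55, 348)) = Rational(55, 439524)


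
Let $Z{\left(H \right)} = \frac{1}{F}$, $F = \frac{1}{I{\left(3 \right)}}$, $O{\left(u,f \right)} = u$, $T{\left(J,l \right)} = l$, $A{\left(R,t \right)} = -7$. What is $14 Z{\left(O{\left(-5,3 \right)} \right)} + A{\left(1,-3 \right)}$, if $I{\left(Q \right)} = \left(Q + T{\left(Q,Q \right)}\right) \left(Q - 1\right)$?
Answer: $161$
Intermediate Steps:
$I{\left(Q \right)} = 2 Q \left(-1 + Q\right)$ ($I{\left(Q \right)} = \left(Q + Q\right) \left(Q - 1\right) = 2 Q \left(-1 + Q\right)$)
$F = \frac{1}{12}$ ($F = \frac{1}{2 \cdot 3 \left(-1 + 3\right)} = \frac{1}{2 \cdot 3 \cdot 2} = \frac{1}{12} \approx 0.083333$)
$Z{\left(H \right)} = 12$ ($Z{\left(H \right)} = \frac{1}{\frac{1}{12}} = 12$)
$14 Z{\left(O{\left(-5,3 \right)} \right)} + A{\left(1,-3 \right)} = 14 \cdot 12 - 7 = 168 - 7 = 161$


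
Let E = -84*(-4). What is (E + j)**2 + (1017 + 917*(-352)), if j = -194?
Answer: -301603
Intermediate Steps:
E = 336
(E + j)**2 + (1017 + 917*(-352)) = (336 - 194)**2 + (1017 + 917*(-352)) = 142**2 + (1017 - 322784) = 20164 - 321767 = -301603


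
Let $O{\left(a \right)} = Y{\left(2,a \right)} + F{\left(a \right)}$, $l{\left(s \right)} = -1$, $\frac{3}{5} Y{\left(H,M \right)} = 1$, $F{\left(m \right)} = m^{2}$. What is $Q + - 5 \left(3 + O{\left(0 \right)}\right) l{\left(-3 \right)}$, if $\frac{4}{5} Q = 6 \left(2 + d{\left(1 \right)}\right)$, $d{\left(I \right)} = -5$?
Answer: $\frac{5}{6} \approx 0.83333$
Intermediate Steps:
$Y{\left(H,M \right)} = \frac{5}{3}$ ($Y{\left(H,M \right)} = \frac{5}{3} \cdot 1 = \frac{5}{3}$)
$O{\left(a \right)} = \frac{5}{3} + a^{2}$
$Q = - \frac{45}{2}$ ($Q = \frac{5 \cdot 6 \left(2 - 5\right)}{4} = \frac{5 \cdot 6 \left(-3\right)}{4} = \frac{5}{4} \left(-18\right) = - \frac{45}{2} \approx -22.5$)
$Q + - 5 \left(3 + O{\left(0 \right)}\right) l{\left(-3 \right)} = - \frac{45}{2} + - 5 \left(3 + \left(\frac{5}{3} + 0^{2}\right)\right) \left(-1\right) = - \frac{45}{2} + - 5 \left(3 + \left(\frac{5}{3} + 0\right)\right) \left(-1\right) = - \frac{45}{2} + - 5 \left(3 + \frac{5}{3}\right) \left(-1\right) = - \frac{45}{2} + \left(-5\right) \frac{14}{3} \left(-1\right) = - \frac{45}{2} - - \frac{70}{3} = - \frac{45}{2} + \frac{70}{3} = \frac{5}{6}$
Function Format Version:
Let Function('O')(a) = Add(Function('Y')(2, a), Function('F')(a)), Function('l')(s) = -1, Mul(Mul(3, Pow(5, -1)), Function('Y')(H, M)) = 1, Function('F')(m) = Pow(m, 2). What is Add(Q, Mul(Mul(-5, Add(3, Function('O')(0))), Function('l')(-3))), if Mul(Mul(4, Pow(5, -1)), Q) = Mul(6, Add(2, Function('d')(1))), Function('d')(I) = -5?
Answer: Rational(5, 6) ≈ 0.83333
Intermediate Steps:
Function('Y')(H, M) = Rational(5, 3) (Function('Y')(H, M) = Mul(Rational(5, 3), 1) = Rational(5, 3))
Function('O')(a) = Add(Rational(5, 3), Pow(a, 2))
Q = Rational(-45, 2) (Q = Mul(Rational(5, 4), Mul(6, Add(2, -5))) = Mul(Rational(5, 4), Mul(6, -3)) = Mul(Rational(5, 4), -18) = Rational(-45, 2) ≈ -22.500)
Add(Q, Mul(Mul(-5, Add(3, Function('O')(0))), Function('l')(-3))) = Add(Rational(-45, 2), Mul(Mul(-5, Add(3, Add(Rational(5, 3), Pow(0, 2)))), -1)) = Add(Rational(-45, 2), Mul(Mul(-5, Add(3, Add(Rational(5, 3), 0))), -1)) = Add(Rational(-45, 2), Mul(Mul(-5, Add(3, Rational(5, 3))), -1)) = Add(Rational(-45, 2), Mul(Mul(-5, Rational(14, 3)), -1)) = Add(Rational(-45, 2), Mul(Rational(-70, 3), -1)) = Add(Rational(-45, 2), Rational(70, 3)) = Rational(5, 6)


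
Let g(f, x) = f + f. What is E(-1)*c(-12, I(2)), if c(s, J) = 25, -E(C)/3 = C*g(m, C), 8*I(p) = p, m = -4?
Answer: -600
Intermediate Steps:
g(f, x) = 2*f
I(p) = p/8
E(C) = 24*C (E(C) = -3*C*2*(-4) = -3*C*(-8) = -(-24)*C = 24*C)
E(-1)*c(-12, I(2)) = (24*(-1))*25 = -24*25 = -600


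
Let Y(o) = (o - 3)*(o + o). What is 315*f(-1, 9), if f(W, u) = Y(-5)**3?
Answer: 161280000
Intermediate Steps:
Y(o) = 2*o*(-3 + o) (Y(o) = (-3 + o)*(2*o) = 2*o*(-3 + o))
f(W, u) = 512000 (f(W, u) = (2*(-5)*(-3 - 5))**3 = (2*(-5)*(-8))**3 = 80**3 = 512000)
315*f(-1, 9) = 315*512000 = 161280000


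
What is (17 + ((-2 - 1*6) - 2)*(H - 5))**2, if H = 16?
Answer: 8649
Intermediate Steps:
(17 + ((-2 - 1*6) - 2)*(H - 5))**2 = (17 + ((-2 - 1*6) - 2)*(16 - 5))**2 = (17 + ((-2 - 6) - 2)*11)**2 = (17 + (-8 - 2)*11)**2 = (17 - 10*11)**2 = (17 - 110)**2 = (-93)**2 = 8649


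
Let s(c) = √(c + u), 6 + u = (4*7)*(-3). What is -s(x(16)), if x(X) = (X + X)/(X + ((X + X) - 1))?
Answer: -I*√197306/47 ≈ -9.4509*I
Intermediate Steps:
x(X) = 2*X/(-1 + 3*X) (x(X) = (2*X)/(X + (2*X - 1)) = (2*X)/(X + (-1 + 2*X)) = (2*X)/(-1 + 3*X) = 2*X/(-1 + 3*X))
u = -90 (u = -6 + (4*7)*(-3) = -6 + 28*(-3) = -6 - 84 = -90)
s(c) = √(-90 + c) (s(c) = √(c - 90) = √(-90 + c))
-s(x(16)) = -√(-90 + 2*16/(-1 + 3*16)) = -√(-90 + 2*16/(-1 + 48)) = -√(-90 + 2*16/47) = -√(-90 + 2*16*(1/47)) = -√(-90 + 32/47) = -√(-4198/47) = -I*√197306/47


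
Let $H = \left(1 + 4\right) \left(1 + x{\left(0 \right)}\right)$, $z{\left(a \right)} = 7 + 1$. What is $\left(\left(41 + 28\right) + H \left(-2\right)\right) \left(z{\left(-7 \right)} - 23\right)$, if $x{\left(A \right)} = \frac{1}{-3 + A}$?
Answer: $-935$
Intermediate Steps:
$z{\left(a \right)} = 8$
$H = \frac{10}{3}$ ($H = \left(1 + 4\right) \left(1 + \frac{1}{-3 + 0}\right) = 5 \left(1 + \frac{1}{-3}\right) = 5 \left(1 - \frac{1}{3}\right) = 5 \cdot \frac{2}{3} = \frac{10}{3} \approx 3.3333$)
$\left(\left(41 + 28\right) + H \left(-2\right)\right) \left(z{\left(-7 \right)} - 23\right) = \left(\left(41 + 28\right) + \frac{10}{3} \left(-2\right)\right) \left(8 - 23\right) = \left(69 - \frac{20}{3}\right) \left(-15\right) = \frac{187}{3} \left(-15\right) = -935$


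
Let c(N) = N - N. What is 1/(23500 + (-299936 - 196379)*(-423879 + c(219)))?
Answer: 1/210377529385 ≈ 4.7534e-12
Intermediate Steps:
c(N) = 0
1/(23500 + (-299936 - 196379)*(-423879 + c(219))) = 1/(23500 + (-299936 - 196379)*(-423879 + 0)) = 1/(23500 - 496315*(-423879)) = 1/(23500 + 210377505885) = 1/210377529385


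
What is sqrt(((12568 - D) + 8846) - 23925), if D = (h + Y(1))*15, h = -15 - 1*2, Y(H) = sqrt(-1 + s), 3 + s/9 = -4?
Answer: 2*sqrt(-564 - 30*I) ≈ 1.2628 - 47.514*I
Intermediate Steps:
s = -63 (s = -27 + 9*(-4) = -27 - 36 = -63)
Y(H) = 8*I (Y(H) = sqrt(-1 - 63) = sqrt(-64) = 8*I)
h = -17 (h = -15 - 2 = -17)
D = -255 + 120*I (D = (-17 + 8*I)*15 = -255 + 120*I ≈ -255.0 + 120.0*I)
sqrt(((12568 - D) + 8846) - 23925) = sqrt(((12568 - (-255 + 120*I)) + 8846) - 23925) = sqrt(((12568 + (255 - 120*I)) + 8846) - 23925) = sqrt(((12823 - 120*I) + 8846) - 23925) = sqrt((21669 - 120*I) - 23925) = sqrt(-2256 - 120*I)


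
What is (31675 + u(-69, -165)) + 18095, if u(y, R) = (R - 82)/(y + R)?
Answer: 895879/18 ≈ 49771.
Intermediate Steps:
u(y, R) = (-82 + R)/(R + y)
(31675 + u(-69, -165)) + 18095 = (31675 + (-82 - 165)/(-165 - 69)) + 18095 = (31675 - 247/(-234)) + 18095 = (31675 - 1/234*(-247)) + 18095 = (31675 + 19/18) + 18095 = 570169/18 + 18095 = 895879/18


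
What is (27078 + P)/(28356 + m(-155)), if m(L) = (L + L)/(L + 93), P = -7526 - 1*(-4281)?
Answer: 23833/28361 ≈ 0.84034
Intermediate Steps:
P = -3245 (P = -7526 + 4281 = -3245)
m(L) = 2*L/(93 + L) (m(L) = (2*L)/(93 + L) = 2*L/(93 + L))
(27078 + P)/(28356 + m(-155)) = (27078 - 3245)/(28356 + 2*(-155)/(93 - 155)) = 23833/(28356 + 2*(-155)/(-62)) = 23833/(28356 + 2*(-155)*(-1/62)) = 23833/(28356 + 5) = 23833/28361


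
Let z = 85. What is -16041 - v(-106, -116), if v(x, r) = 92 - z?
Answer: -16048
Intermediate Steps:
v(x, r) = 7 (v(x, r) = 92 - 1*85 = 92 - 85 = 7)
-16041 - v(-106, -116) = -16041 - 1*7 = -16041 - 7 = -16048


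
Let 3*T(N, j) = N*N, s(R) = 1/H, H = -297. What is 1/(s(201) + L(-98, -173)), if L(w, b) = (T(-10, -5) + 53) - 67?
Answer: 297/5741 ≈ 0.051733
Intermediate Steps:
s(R) = -1/297 (s(R) = 1/(-297) = -1/297)
T(N, j) = N²/3 (T(N, j) = (N*N)/3 = N²/3)
L(w, b) = 58/3 (L(w, b) = ((⅓)*(-10)² + 53) - 67 = ((⅓)*100 + 53) - 67 = (100/3 + 53) - 67 = 259/3 - 67 = 58/3)
1/(s(201) + L(-98, -173)) = 1/(-1/297 + 58/3) = 1/(5741/297) = 297/5741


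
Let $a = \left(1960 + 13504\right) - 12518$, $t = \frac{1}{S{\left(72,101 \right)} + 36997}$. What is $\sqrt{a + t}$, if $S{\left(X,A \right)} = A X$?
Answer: $\frac{5 \sqrt{230936277271}}{44269} \approx 54.277$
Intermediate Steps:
$t = \frac{1}{44269}$ ($t = \frac{1}{101 \cdot 72 + 36997} = \frac{1}{7272 + 36997} = \frac{1}{44269} \approx 2.2589 \cdot 10^{-5}$)
$a = 2946$ ($a = 15464 - 12518 = 2946$)
$\sqrt{a + t} = \sqrt{2946 + \frac{1}{44269}} = \sqrt{\frac{130416475}{44269}} = \frac{5 \sqrt{230936277271}}{44269}$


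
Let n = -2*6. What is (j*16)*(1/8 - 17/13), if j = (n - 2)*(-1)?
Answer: -3444/13 ≈ -264.92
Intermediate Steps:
n = -12
j = 14 (j = (-12 - 2)*(-1) = -14*(-1) = 14)
(j*16)*(1/8 - 17/13) = (14*16)*(1/8 - 17/13) = 224*(1*(1/8) - 17*1/13) = 224*(1/8 - 17/13) = 224*(-123/104) = -3444/13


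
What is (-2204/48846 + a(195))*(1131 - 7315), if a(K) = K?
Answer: -29444392472/24423 ≈ -1.2056e+6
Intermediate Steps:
(-2204/48846 + a(195))*(1131 - 7315) = (-2204/48846 + 195)*(1131 - 7315) = (-2204*1/48846 + 195)*(-6184) = (-1102/24423 + 195)*(-6184) = (4761383/24423)*(-6184) = -29444392472/24423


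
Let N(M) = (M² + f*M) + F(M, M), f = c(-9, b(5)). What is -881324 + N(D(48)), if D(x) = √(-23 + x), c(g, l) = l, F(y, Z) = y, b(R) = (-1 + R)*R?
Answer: -881194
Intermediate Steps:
b(R) = R*(-1 + R)
f = 20 (f = 5*(-1 + 5) = 5*4 = 20)
N(M) = M² + 21*M (N(M) = (M² + 20*M) + M = M² + 21*M)
-881324 + N(D(48)) = -881324 + √(-23 + 48)*(21 + √(-23 + 48)) = -881324 + √25*(21 + √25) = -881324 + 5*(21 + 5) = -881324 + 5*26 = -881324 + 130 = -881194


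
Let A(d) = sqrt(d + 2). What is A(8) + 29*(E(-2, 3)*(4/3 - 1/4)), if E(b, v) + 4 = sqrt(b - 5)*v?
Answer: -377/3 + sqrt(10) + 377*I*sqrt(7)/4 ≈ -122.5 + 249.36*I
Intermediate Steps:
A(d) = sqrt(2 + d)
E(b, v) = -4 + v*sqrt(-5 + b) (E(b, v) = -4 + sqrt(b - 5)*v = -4 + sqrt(-5 + b)*v = -4 + v*sqrt(-5 + b))
A(8) + 29*(E(-2, 3)*(4/3 - 1/4)) = sqrt(2 + 8) + 29*((-4 + 3*sqrt(-5 - 2))*(4/3 - 1/4)) = sqrt(10) + 29*((-4 + 3*sqrt(-7))*(4*(1/3) - 1*1/4)) = sqrt(10) + 29*((-4 + 3*(I*sqrt(7)))*(4/3 - 1/4)) = sqrt(10) + 29*((-4 + 3*I*sqrt(7))*(13/12)) = sqrt(10) + 29*(-13/3 + 13*I*sqrt(7)/4) = sqrt(10) + (-377/3 + 377*I*sqrt(7)/4) = -377/3 + sqrt(10) + 377*I*sqrt(7)/4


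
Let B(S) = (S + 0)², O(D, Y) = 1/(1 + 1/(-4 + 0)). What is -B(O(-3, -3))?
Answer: -16/9 ≈ -1.7778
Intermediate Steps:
O(D, Y) = 4/3 (O(D, Y) = 1/(1 + 1/(-4)) = 1/(1 - ¼) = 1/(¾) = 4/3)
B(S) = S²
-B(O(-3, -3)) = -(4/3)² = -1*16/9 = -16/9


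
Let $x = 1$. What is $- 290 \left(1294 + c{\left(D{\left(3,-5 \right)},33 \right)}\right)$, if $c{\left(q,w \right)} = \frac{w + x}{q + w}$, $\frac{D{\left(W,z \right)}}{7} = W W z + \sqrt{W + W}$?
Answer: $- \frac{990968976}{2641} + \frac{6902 \sqrt{6}}{7923} \approx -3.7522 \cdot 10^{5}$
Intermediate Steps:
$D{\left(W,z \right)} = 7 z W^{2} + 7 \sqrt{2} \sqrt{W}$ ($D{\left(W,z \right)} = 7 \left(W W z + \sqrt{W + W}\right) = 7 \left(W^{2} z + \sqrt{2 W}\right) = 7 \left(z W^{2} + \sqrt{2} \sqrt{W}\right) = 7 z W^{2} + 7 \sqrt{2} \sqrt{W}$)
$c{\left(q,w \right)} = \frac{1 + w}{q + w}$ ($c{\left(q,w \right)} = \frac{w + 1}{q + w} = \frac{1 + w}{q + w}$)
$- 290 \left(1294 + c{\left(D{\left(3,-5 \right)},33 \right)}\right) = - 290 \left(1294 + \frac{1 + 33}{\left(7 \left(-5\right) 3^{2} + 7 \sqrt{2} \sqrt{3}\right) + 33}\right) = - 290 \left(1294 + \frac{1}{\left(7 \left(-5\right) 9 + 7 \sqrt{6}\right) + 33} \cdot 34\right) = - 290 \left(1294 + \frac{1}{\left(-315 + 7 \sqrt{6}\right) + 33} \cdot 34\right) = - 290 \left(1294 + \frac{1}{-282 + 7 \sqrt{6}} \cdot 34\right) = - 290 \left(1294 + \frac{34}{-282 + 7 \sqrt{6}}\right) = -375260 - \frac{9860}{-282 + 7 \sqrt{6}}$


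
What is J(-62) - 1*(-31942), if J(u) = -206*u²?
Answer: -759922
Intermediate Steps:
J(-62) - 1*(-31942) = -206*(-62)² - 1*(-31942) = -206*3844 + 31942 = -791864 + 31942 = -759922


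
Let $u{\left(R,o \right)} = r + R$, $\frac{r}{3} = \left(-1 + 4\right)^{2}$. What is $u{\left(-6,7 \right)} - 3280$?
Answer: $-3259$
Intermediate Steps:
$r = 27$ ($r = 3 \left(-1 + 4\right)^{2} = 3 \cdot 3^{2} = 3 \cdot 9 = 27$)
$u{\left(R,o \right)} = 27 + R$
$u{\left(-6,7 \right)} - 3280 = \left(27 - 6\right) - 3280 = 21 - 3280 = -3259$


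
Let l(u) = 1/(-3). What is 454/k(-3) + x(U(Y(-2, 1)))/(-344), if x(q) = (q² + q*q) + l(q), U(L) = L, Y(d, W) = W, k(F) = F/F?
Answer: 468523/1032 ≈ 454.00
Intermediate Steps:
k(F) = 1
l(u) = -⅓
x(q) = -⅓ + 2*q² (x(q) = (q² + q*q) - ⅓ = (q² + q²) - ⅓ = 2*q² - ⅓ = -⅓ + 2*q²)
454/k(-3) + x(U(Y(-2, 1)))/(-344) = 454/1 + (-⅓ + 2*1²)/(-344) = 454*1 + (-⅓ + 2*1)*(-1/344) = 454 + (-⅓ + 2)*(-1/344) = 454 + (5/3)*(-1/344) = 454 - 5/1032 = 468523/1032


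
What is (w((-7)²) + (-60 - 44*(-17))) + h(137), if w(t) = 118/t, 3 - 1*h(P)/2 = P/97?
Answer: 3296602/4753 ≈ 693.58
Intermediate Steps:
h(P) = 6 - 2*P/97
(w((-7)²) + (-60 - 44*(-17))) + h(137) = (118/((-7)²) + (-60 - 44*(-17))) + (6 - 2/97*137) = (118/49 + (-60 + 748)) + (6 - 274/97) = (118*(1/49) + 688) + 308/97 = (118/49 + 688) + 308/97 = 33830/49 + 308/97 = 3296602/4753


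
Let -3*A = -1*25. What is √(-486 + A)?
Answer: I*√4299/3 ≈ 21.856*I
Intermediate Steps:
A = 25/3 (A = -(-1)*25/3 = -⅓*(-25) = 25/3 ≈ 8.3333)
√(-486 + A) = √(-486 + 25/3) = √(-1433/3) = I*√4299/3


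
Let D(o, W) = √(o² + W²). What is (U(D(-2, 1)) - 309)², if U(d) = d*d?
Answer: 92416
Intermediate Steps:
D(o, W) = √(W² + o²)
U(d) = d²
(U(D(-2, 1)) - 309)² = ((√(1² + (-2)²))² - 309)² = ((√(1 + 4))² - 309)² = ((√5)² - 309)² = (5 - 309)² = (-304)² = 92416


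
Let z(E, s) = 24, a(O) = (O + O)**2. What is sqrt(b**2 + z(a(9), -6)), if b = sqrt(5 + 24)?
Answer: sqrt(53) ≈ 7.2801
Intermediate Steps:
a(O) = 4*O**2 (a(O) = (2*O)**2 = 4*O**2)
b = sqrt(29) ≈ 5.3852
sqrt(b**2 + z(a(9), -6)) = sqrt((sqrt(29))**2 + 24) = sqrt(29 + 24) = sqrt(53)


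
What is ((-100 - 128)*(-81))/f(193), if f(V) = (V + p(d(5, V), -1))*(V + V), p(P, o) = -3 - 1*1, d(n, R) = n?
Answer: 342/1351 ≈ 0.25315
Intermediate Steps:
p(P, o) = -4 (p(P, o) = -3 - 1 = -4)
f(V) = 2*V*(-4 + V) (f(V) = (V - 4)*(V + V) = (-4 + V)*(2*V) = 2*V*(-4 + V))
((-100 - 128)*(-81))/f(193) = ((-100 - 128)*(-81))/((2*193*(-4 + 193))) = (-228*(-81))/((2*193*189)) = 18468/72954 = 18468*(1/72954) = 342/1351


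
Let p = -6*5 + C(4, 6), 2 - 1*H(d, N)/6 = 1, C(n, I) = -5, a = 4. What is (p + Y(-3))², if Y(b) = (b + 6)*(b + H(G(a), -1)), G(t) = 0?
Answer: 676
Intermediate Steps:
H(d, N) = 6 (H(d, N) = 12 - 6*1 = 12 - 6 = 6)
p = -35 (p = -6*5 - 5 = -30 - 5 = -35)
Y(b) = (6 + b)² (Y(b) = (b + 6)*(b + 6) = (6 + b)*(6 + b) = (6 + b)²)
(p + Y(-3))² = (-35 + (36 + (-3)² + 12*(-3)))² = (-35 + (36 + 9 - 36))² = (-35 + 9)² = (-26)² = 676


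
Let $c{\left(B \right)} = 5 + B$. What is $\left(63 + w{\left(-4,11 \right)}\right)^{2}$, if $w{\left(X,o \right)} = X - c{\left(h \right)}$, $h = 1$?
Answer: $2809$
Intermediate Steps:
$w{\left(X,o \right)} = -6 + X$ ($w{\left(X,o \right)} = X - \left(5 + 1\right) = X - 6 = -6 + X$)
$\left(63 + w{\left(-4,11 \right)}\right)^{2} = \left(63 - 10\right)^{2} = 53^{2} = 2809$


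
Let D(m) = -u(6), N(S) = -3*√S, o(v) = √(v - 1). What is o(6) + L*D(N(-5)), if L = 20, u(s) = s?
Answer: -120 + √5 ≈ -117.76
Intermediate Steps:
o(v) = √(-1 + v)
D(m) = -6 (D(m) = -1*6 = -6)
o(6) + L*D(N(-5)) = √(-1 + 6) + 20*(-6) = √5 - 120 = -120 + √5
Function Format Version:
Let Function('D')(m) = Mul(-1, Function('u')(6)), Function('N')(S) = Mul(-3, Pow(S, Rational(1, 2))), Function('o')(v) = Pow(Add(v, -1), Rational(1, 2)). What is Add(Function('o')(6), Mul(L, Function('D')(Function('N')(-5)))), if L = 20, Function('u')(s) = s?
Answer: Add(-120, Pow(5, Rational(1, 2))) ≈ -117.76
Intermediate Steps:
Function('o')(v) = Pow(Add(-1, v), Rational(1, 2))
Function('D')(m) = -6 (Function('D')(m) = Mul(-1, 6) = -6)
Add(Function('o')(6), Mul(L, Function('D')(Function('N')(-5)))) = Add(Pow(Add(-1, 6), Rational(1, 2)), Mul(20, -6)) = Add(Pow(5, Rational(1, 2)), -120) = Add(-120, Pow(5, Rational(1, 2)))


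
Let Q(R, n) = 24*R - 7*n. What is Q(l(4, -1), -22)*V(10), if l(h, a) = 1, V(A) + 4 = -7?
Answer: -1958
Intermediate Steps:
V(A) = -11 (V(A) = -4 - 7 = -11)
Q(R, n) = -7*n + 24*R
Q(l(4, -1), -22)*V(10) = (-7*(-22) + 24*1)*(-11) = (154 + 24)*(-11) = 178*(-11) = -1958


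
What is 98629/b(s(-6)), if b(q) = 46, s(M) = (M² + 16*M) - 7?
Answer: 98629/46 ≈ 2144.1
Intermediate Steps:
s(M) = -7 + M² + 16*M
98629/b(s(-6)) = 98629/46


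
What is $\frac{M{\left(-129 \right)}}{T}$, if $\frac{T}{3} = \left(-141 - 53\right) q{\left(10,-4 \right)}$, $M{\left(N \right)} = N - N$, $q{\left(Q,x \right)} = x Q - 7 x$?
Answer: $0$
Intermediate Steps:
$q{\left(Q,x \right)} = - 7 x + Q x$ ($q{\left(Q,x \right)} = Q x - 7 x = - 7 x + Q x$)
$M{\left(N \right)} = 0$
$T = 6984$ ($T = 3 \left(-141 - 53\right) \left(- 4 \left(-7 + 10\right)\right) = 3 \left(- 194 \left(\left(-4\right) 3\right)\right) = 3 \left(\left(-194\right) \left(-12\right)\right) = 3 \cdot 2328 = 6984$)
$\frac{M{\left(-129 \right)}}{T} = \frac{0}{6984} = 0 \cdot \frac{1}{6984} = 0$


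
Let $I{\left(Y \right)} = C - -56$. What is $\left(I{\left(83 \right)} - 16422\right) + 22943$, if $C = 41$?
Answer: $6618$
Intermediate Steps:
$I{\left(Y \right)} = 97$ ($I{\left(Y \right)} = 41 - -56 = 41 + 56 = 97$)
$\left(I{\left(83 \right)} - 16422\right) + 22943 = \left(97 - 16422\right) + 22943 = -16325 + 22943 = 6618$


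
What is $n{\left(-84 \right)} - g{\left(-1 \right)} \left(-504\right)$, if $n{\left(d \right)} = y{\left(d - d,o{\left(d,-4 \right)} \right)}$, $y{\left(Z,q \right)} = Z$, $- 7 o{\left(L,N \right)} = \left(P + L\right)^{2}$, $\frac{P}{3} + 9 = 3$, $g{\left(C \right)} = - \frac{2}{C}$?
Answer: $1008$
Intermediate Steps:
$P = -18$ ($P = -27 + 3 \cdot 3 = -27 + 9 = -18$)
$o{\left(L,N \right)} = - \frac{\left(-18 + L\right)^{2}}{7}$
$n{\left(d \right)} = 0$ ($n{\left(d \right)} = d - d = 0$)
$n{\left(-84 \right)} - g{\left(-1 \right)} \left(-504\right) = 0 - - \frac{2}{-1} \left(-504\right) = 0 - \left(-2\right) \left(-1\right) \left(-504\right) = 0 - 2 \left(-504\right) = 0 - -1008 = 0 + 1008 = 1008$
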